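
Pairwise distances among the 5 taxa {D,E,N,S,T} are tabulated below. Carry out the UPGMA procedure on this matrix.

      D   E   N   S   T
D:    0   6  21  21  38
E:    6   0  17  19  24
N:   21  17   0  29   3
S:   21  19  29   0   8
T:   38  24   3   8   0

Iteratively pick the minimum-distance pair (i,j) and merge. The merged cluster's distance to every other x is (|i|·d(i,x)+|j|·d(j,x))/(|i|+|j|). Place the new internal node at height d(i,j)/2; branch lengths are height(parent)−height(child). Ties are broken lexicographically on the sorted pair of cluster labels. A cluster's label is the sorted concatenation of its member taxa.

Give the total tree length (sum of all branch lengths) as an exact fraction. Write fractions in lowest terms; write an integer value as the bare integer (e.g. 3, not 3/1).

step 1: merge (N,T) at d=3; branch lengths N→3/2, T→3/2; new cluster NT
  updated: d(D,NT)=59/2, d(E,NT)=41/2, d(NT,S)=37/2
step 2: merge (D,E) at d=6; branch lengths D→3, E→3; new cluster DE
  updated: d(DE,NT)=25, d(DE,S)=20
step 3: merge (NT,S) at d=37/2; branch lengths NT→31/4, S→37/4; new cluster NST
  updated: d(DE,NST)=70/3
step 4: merge (DE,NST) at d=70/3; branch lengths DE→26/3, NST→29/12; new cluster DENST
final tree: ((D:3,E:3):26/3,((N:3/2,T:3/2):31/4,S:37/4):29/12)
total length: 445/12

445/12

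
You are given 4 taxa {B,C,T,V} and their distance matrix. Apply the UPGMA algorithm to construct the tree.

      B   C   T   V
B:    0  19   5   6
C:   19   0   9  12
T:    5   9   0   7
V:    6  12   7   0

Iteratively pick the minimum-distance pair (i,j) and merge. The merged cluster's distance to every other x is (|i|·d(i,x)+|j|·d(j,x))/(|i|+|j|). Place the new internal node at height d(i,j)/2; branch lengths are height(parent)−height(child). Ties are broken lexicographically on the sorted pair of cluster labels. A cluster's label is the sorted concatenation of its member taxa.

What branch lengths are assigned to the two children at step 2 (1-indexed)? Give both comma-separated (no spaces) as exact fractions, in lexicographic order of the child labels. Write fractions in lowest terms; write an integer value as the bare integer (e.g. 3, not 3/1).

iteration 1: select B,T (d=5); attach at lengths (5/2, 5/2); label the merged cluster BT
  updated: d(BT,C)=14, d(BT,V)=13/2
iteration 2: select BT,V (d=13/2); attach at lengths (3/4, 13/4); label the merged cluster BTV
  updated: d(BTV,C)=40/3
iteration 3: select BTV,C (d=40/3); attach at lengths (41/12, 20/3); label the merged cluster BCTV
final tree: (((B:5/2,T:5/2):3/4,V:13/4):41/12,C:20/3)
total length: 229/12

3/4,13/4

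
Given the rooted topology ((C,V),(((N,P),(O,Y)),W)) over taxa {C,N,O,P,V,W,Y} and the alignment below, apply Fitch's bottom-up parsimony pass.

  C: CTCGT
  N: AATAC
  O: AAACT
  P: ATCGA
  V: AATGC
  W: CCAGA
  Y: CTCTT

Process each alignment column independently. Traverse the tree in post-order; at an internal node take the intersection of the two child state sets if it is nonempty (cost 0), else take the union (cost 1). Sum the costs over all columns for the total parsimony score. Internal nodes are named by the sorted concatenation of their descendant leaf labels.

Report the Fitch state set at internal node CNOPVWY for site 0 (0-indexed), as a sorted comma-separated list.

[col 0] CV: children C:{C}, V:{A} ∪→ {A,C}; cost 1
[col 0] NP: children N:{A}, P:{A} ∩→ {A}; cost 0
[col 0] OY: children O:{A}, Y:{C} ∪→ {A,C}; cost 1
[col 0] NOPY: children NP:{A}, OY:{A,C} ∩→ {A}; cost 0
[col 0] NOPWY: children NOPY:{A}, W:{C} ∪→ {A,C}; cost 1
[col 0] CNOPVWY: children CV:{A,C}, NOPWY:{A,C} ∩→ {A,C}; cost 0
[col 1] CV: children C:{T}, V:{A} ∪→ {A,T}; cost 1
[col 1] NP: children N:{A}, P:{T} ∪→ {A,T}; cost 1
[col 1] OY: children O:{A}, Y:{T} ∪→ {A,T}; cost 1
[col 1] NOPY: children NP:{A,T}, OY:{A,T} ∩→ {A,T}; cost 0
[col 1] NOPWY: children NOPY:{A,T}, W:{C} ∪→ {A,C,T}; cost 1
[col 1] CNOPVWY: children CV:{A,T}, NOPWY:{A,C,T} ∩→ {A,T}; cost 0
[col 2] CV: children C:{C}, V:{T} ∪→ {C,T}; cost 1
[col 2] NP: children N:{T}, P:{C} ∪→ {C,T}; cost 1
[col 2] OY: children O:{A}, Y:{C} ∪→ {A,C}; cost 1
[col 2] NOPY: children NP:{C,T}, OY:{A,C} ∩→ {C}; cost 0
[col 2] NOPWY: children NOPY:{C}, W:{A} ∪→ {A,C}; cost 1
[col 2] CNOPVWY: children CV:{C,T}, NOPWY:{A,C} ∩→ {C}; cost 0
[col 3] CV: children C:{G}, V:{G} ∩→ {G}; cost 0
[col 3] NP: children N:{A}, P:{G} ∪→ {A,G}; cost 1
[col 3] OY: children O:{C}, Y:{T} ∪→ {C,T}; cost 1
[col 3] NOPY: children NP:{A,G}, OY:{C,T} ∪→ {A,C,G,T}; cost 1
[col 3] NOPWY: children NOPY:{A,C,G,T}, W:{G} ∩→ {G}; cost 0
[col 3] CNOPVWY: children CV:{G}, NOPWY:{G} ∩→ {G}; cost 0
[col 4] CV: children C:{T}, V:{C} ∪→ {C,T}; cost 1
[col 4] NP: children N:{C}, P:{A} ∪→ {A,C}; cost 1
[col 4] OY: children O:{T}, Y:{T} ∩→ {T}; cost 0
[col 4] NOPY: children NP:{A,C}, OY:{T} ∪→ {A,C,T}; cost 1
[col 4] NOPWY: children NOPY:{A,C,T}, W:{A} ∩→ {A}; cost 0
[col 4] CNOPVWY: children CV:{C,T}, NOPWY:{A} ∪→ {A,C,T}; cost 1
per-site changes: [3, 4, 4, 3, 4]; total = 18

A,C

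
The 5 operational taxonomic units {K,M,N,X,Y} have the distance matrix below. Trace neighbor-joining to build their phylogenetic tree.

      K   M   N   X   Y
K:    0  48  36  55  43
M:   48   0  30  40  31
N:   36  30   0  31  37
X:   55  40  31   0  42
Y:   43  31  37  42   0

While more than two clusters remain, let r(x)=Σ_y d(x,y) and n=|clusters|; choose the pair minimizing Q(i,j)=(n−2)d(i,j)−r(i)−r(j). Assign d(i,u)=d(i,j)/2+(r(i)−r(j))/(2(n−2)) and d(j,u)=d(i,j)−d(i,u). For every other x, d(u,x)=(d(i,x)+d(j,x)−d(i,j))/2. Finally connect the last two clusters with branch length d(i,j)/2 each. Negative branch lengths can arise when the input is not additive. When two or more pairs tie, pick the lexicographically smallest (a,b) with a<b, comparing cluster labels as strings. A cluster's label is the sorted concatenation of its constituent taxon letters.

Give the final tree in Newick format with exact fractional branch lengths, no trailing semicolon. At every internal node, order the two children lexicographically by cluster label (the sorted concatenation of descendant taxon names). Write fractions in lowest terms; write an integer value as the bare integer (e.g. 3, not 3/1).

(((K:215/8,(M:89/6,Y:97/6):25/8):25/8,N:71/8):177/16,X:177/16)

iteration 1: select M,Y (d=31, Q=-209); attach at lengths (89/6, 97/6); label the merged cluster MY
  updated: d(K,MY)=30, d(MY,N)=18, d(MY,X)=51/2
iteration 2: select K,MY (d=30, Q=-269/2); attach at lengths (215/8, 25/8); label the merged cluster KMY
  updated: d(KMY,N)=12, d(KMY,X)=101/4
iteration 3: select KMY,N (d=12, Q=-273/4); attach at lengths (25/8, 71/8); label the merged cluster KMNY
  updated: d(KMNY,X)=177/8
iteration 4: select KMNY,X (d=177/8); attach at lengths (177/16, 177/16); label the merged cluster KMNXY
final tree: (((K:215/8,(M:89/6,Y:97/6):25/8):25/8,N:71/8):177/16,X:177/16)
total length: 761/8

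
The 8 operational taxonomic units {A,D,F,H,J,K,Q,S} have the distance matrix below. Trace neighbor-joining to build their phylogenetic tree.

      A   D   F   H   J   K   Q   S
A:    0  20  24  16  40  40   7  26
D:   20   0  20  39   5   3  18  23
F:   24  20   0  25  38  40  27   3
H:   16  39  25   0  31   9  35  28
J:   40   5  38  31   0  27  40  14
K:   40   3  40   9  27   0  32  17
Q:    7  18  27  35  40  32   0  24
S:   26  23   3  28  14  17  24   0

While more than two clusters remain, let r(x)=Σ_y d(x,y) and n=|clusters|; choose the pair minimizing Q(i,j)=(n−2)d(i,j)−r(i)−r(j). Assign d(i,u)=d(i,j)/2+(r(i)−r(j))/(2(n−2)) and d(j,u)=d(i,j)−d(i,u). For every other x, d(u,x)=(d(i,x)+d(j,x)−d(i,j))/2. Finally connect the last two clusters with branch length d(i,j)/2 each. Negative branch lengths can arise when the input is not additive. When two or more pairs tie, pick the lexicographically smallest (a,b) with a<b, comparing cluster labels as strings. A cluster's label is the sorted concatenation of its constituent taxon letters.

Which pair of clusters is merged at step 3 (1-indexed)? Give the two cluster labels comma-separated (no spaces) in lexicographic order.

1. join A+Q (d=7, Q=-314) ⇒ AQ; edges |A|=8/3, |Q|=13/3
  updated: d(AQ,D)=31/2, d(AQ,F)=22, d(AQ,H)=22, d(AQ,J)=73/2, d(AQ,K)=65/2, d(AQ,S)=43/2
2. join F+S (d=3, Q=-479/2) ⇒ FS; edges |F|=113/20, |S|=-53/20
  updated: d(AQ,FS)=81/4, d(D,FS)=20, d(FS,H)=25, d(FS,J)=49/2, d(FS,K)=27
3. join H+K (d=9, Q=-377/2) ⇒ HK; edges |H|=127/16, |K|=17/16
  updated: d(AQ,HK)=91/4, d(D,HK)=33/2, d(FS,HK)=43/2, d(HK,J)=49/2
4. join D+J (d=5, Q=-265/2) ⇒ DJ; edges |D|=-37/12, |J|=97/12
  updated: d(AQ,DJ)=47/2, d(DJ,FS)=79/4, d(DJ,HK)=18
5. join AQ+FS (d=81/4, Q=-175/2) ⇒ AFQS; edges |AQ|=91/8, |FS|=71/8
  updated: d(AFQS,DJ)=23/2, d(AFQS,HK)=12
6. join AFQS+DJ (d=23/2, Q=-83/2) ⇒ ADFJQS; edges |AFQS|=11/4, |DJ|=35/4
  updated: d(ADFJQS,HK)=37/4
7. join ADFJQS+HK (d=37/4) ⇒ ADFHJKQS; edges |ADFJQS|=37/8, |HK|=37/8
final tree: ((((A:8/3,Q:13/3):91/8,(F:113/20,S:-53/20):71/8):11/4,(D:-37/12,J:97/12):35/4):37/8,(H:127/16,K:17/16):37/8)
total length: 65

H,K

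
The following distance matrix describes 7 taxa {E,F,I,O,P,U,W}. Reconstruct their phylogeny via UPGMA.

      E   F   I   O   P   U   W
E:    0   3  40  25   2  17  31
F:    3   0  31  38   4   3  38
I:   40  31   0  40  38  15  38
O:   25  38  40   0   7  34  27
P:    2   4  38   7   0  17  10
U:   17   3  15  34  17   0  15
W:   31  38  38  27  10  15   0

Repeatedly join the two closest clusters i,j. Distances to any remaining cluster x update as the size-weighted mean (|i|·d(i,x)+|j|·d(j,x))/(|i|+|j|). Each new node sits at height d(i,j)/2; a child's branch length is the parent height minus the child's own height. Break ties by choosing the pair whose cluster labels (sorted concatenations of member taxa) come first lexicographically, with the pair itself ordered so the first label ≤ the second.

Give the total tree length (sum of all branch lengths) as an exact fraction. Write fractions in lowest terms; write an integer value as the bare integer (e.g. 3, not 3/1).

step 1: merge (E,P) at d=2; branch lengths E→1, P→1; new cluster EP
  updated: d(EP,F)=7/2, d(EP,I)=39, d(EP,O)=16, d(EP,U)=17, d(EP,W)=41/2
step 2: merge (F,U) at d=3; branch lengths F→3/2, U→3/2; new cluster FU
  updated: d(EP,FU)=41/4, d(FU,I)=23, d(FU,O)=36, d(FU,W)=53/2
step 3: merge (EP,FU) at d=41/4; branch lengths EP→33/8, FU→29/8; new cluster EFPU
  updated: d(EFPU,I)=31, d(EFPU,O)=26, d(EFPU,W)=47/2
step 4: merge (EFPU,W) at d=47/2; branch lengths EFPU→53/8, W→47/4; new cluster EFPUW
  updated: d(EFPUW,I)=162/5, d(EFPUW,O)=131/5
step 5: merge (EFPUW,O) at d=131/5; branch lengths EFPUW→27/20, O→131/10; new cluster EFOPUW
  updated: d(EFOPUW,I)=101/3
step 6: merge (EFOPUW,I) at d=101/3; branch lengths EFOPUW→56/15, I→101/6; new cluster EFIOPUW
final tree: (((((E:1,P:1):33/8,(F:3/2,U:3/2):29/8):53/8,W:47/4):27/20,O:131/10):56/15,I:101/6)
total length: 7937/120

7937/120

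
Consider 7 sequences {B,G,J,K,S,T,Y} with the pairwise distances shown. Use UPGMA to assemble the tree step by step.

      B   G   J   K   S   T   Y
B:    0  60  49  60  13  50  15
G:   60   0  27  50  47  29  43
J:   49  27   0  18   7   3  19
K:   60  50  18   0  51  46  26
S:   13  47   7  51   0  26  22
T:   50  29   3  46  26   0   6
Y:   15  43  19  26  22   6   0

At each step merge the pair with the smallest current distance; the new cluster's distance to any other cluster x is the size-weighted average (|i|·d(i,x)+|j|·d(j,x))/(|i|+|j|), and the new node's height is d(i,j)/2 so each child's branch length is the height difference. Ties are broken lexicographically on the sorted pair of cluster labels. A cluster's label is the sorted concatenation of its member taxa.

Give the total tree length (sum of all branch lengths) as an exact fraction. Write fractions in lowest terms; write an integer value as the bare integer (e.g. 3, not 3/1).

1. join J+T (d=3) ⇒ JT; edges |J|=3/2, |T|=3/2
  updated: d(B,JT)=99/2, d(G,JT)=28, d(JT,K)=32, d(JT,S)=33/2, d(JT,Y)=25/2
2. join JT+Y (d=25/2) ⇒ JTY; edges |JT|=19/4, |Y|=25/4
  updated: d(B,JTY)=38, d(G,JTY)=33, d(JTY,K)=30, d(JTY,S)=55/3
3. join B+S (d=13) ⇒ BS; edges |B|=13/2, |S|=13/2
  updated: d(BS,G)=107/2, d(BS,JTY)=169/6, d(BS,K)=111/2
4. join BS+JTY (d=169/6) ⇒ BJSTY; edges |BS|=91/12, |JTY|=47/6
  updated: d(BJSTY,G)=206/5, d(BJSTY,K)=201/5
5. join BJSTY+K (d=201/5) ⇒ BJKSTY; edges |BJSTY|=361/60, |K|=201/10
  updated: d(BJKSTY,G)=128/3
6. join BJKSTY+G (d=128/3) ⇒ BGJKSTY; edges |BJKSTY|=37/30, |G|=64/3
final tree: ((((B:13/2,S:13/2):91/12,((J:3/2,T:3/2):19/4,Y:25/4):47/6):361/60,K:201/10):37/30,G:64/3)
total length: 911/10

911/10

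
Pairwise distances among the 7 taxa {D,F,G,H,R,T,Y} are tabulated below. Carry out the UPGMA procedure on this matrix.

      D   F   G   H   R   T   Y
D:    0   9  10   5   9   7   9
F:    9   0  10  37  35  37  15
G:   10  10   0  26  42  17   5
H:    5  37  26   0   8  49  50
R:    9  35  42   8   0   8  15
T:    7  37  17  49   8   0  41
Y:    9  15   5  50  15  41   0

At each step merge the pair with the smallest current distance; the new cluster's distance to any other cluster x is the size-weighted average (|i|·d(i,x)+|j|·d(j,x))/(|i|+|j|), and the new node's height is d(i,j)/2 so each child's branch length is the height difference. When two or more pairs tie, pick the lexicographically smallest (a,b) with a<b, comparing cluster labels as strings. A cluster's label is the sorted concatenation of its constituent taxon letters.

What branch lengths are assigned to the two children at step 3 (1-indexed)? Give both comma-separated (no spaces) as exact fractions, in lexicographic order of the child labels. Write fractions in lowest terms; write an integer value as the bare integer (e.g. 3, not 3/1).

4,4

step 1: merge (D,H) at d=5; branch lengths D→5/2, H→5/2; new cluster DH
  updated: d(DH,F)=23, d(DH,G)=18, d(DH,R)=17/2, d(DH,T)=28, d(DH,Y)=59/2
step 2: merge (G,Y) at d=5; branch lengths G→5/2, Y→5/2; new cluster GY
  updated: d(DH,GY)=95/4, d(F,GY)=25/2, d(GY,R)=57/2, d(GY,T)=29
step 3: merge (R,T) at d=8; branch lengths R→4, T→4; new cluster RT
  updated: d(DH,RT)=73/4, d(F,RT)=36, d(GY,RT)=115/4
step 4: merge (F,GY) at d=25/2; branch lengths F→25/4, GY→15/4; new cluster FGY
  updated: d(DH,FGY)=47/2, d(FGY,RT)=187/6
step 5: merge (DH,RT) at d=73/4; branch lengths DH→53/8, RT→41/8; new cluster DHRT
  updated: d(DHRT,FGY)=82/3
step 6: merge (DHRT,FGY) at d=82/3; branch lengths DHRT→109/24, FGY→89/12; new cluster DFGHRTY
final tree: (((D:5/2,H:5/2):53/8,(R:4,T:4):41/8):109/24,(F:25/4,(G:5/2,Y:5/2):15/4):89/12)
total length: 1241/24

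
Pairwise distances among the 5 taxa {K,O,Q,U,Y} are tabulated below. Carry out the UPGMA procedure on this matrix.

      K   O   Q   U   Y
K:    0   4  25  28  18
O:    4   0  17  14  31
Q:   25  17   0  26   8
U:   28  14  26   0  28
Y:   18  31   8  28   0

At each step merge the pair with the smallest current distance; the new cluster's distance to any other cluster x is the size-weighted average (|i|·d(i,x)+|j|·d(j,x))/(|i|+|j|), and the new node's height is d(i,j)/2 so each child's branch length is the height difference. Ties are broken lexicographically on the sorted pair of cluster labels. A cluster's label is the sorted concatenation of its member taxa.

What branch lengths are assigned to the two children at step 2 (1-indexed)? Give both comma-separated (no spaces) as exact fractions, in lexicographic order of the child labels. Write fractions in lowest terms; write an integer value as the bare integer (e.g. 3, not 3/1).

step 1: merge (K,O) at d=4; branch lengths K→2, O→2; new cluster KO
  updated: d(KO,Q)=21, d(KO,U)=21, d(KO,Y)=49/2
step 2: merge (Q,Y) at d=8; branch lengths Q→4, Y→4; new cluster QY
  updated: d(KO,QY)=91/4, d(QY,U)=27
step 3: merge (KO,U) at d=21; branch lengths KO→17/2, U→21/2; new cluster KOU
  updated: d(KOU,QY)=145/6
step 4: merge (KOU,QY) at d=145/6; branch lengths KOU→19/12, QY→97/12; new cluster KOQUY
final tree: (((K:2,O:2):17/2,U:21/2):19/12,(Q:4,Y:4):97/12)
total length: 122/3

4,4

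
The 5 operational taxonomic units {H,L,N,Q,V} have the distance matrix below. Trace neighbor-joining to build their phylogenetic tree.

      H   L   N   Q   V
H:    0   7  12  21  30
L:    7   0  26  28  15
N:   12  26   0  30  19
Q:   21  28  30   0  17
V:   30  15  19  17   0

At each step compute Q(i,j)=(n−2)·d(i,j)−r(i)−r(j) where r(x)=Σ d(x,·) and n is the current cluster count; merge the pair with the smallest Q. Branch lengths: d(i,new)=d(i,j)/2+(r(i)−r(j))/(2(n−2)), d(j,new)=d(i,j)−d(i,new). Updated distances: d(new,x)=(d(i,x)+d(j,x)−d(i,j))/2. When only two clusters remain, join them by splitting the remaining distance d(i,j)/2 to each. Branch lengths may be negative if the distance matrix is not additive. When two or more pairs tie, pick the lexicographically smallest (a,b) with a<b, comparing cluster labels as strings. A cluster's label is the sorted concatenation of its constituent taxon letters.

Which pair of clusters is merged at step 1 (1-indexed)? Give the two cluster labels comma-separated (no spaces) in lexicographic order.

Q,V

step 1: merge (Q,V) at d=17, Q=-126; branch lengths Q→11, V→6; new cluster QV
  updated: d(H,QV)=17, d(L,QV)=13, d(N,QV)=16
step 2: merge (H,L) at d=7, Q=-68; branch lengths H→1, L→6; new cluster HL
  updated: d(HL,N)=31/2, d(HL,QV)=23/2
step 3: merge (HL,N) at d=31/2, Q=-43; branch lengths HL→11/2, N→10; new cluster HLN
  updated: d(HLN,QV)=6
step 4: merge (HLN,QV) at d=6; branch lengths HLN→3, QV→3; new cluster HLNQV
final tree: (((H:1,L:6):11/2,N:10):3,(Q:11,V:6):3)
total length: 91/2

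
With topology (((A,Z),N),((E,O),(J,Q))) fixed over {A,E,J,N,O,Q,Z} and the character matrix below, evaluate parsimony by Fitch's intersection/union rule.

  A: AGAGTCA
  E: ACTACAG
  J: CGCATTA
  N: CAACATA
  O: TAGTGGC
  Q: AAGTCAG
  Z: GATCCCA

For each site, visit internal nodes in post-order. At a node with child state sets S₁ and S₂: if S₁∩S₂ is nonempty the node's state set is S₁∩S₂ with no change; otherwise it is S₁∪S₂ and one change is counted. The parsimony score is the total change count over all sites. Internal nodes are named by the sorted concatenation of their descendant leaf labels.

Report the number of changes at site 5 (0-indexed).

4

site 0, node AZ: A={A} ∪ Z={G} → {A,G} (+1)
site 0, node ANZ: AZ={A,G} ∪ N={C} → {A,C,G} (+1)
site 0, node EO: E={A} ∪ O={T} → {A,T} (+1)
site 0, node JQ: J={C} ∪ Q={A} → {A,C} (+1)
site 0, node EJOQ: EO={A,T} ∩ JQ={A,C} → {A} (+0)
site 0, node AEJNOQZ: ANZ={A,C,G} ∩ EJOQ={A} → {A} (+0)
site 1, node AZ: A={G} ∪ Z={A} → {A,G} (+1)
site 1, node ANZ: AZ={A,G} ∩ N={A} → {A} (+0)
site 1, node EO: E={C} ∪ O={A} → {A,C} (+1)
site 1, node JQ: J={G} ∪ Q={A} → {A,G} (+1)
site 1, node EJOQ: EO={A,C} ∩ JQ={A,G} → {A} (+0)
site 1, node AEJNOQZ: ANZ={A} ∩ EJOQ={A} → {A} (+0)
site 2, node AZ: A={A} ∪ Z={T} → {A,T} (+1)
site 2, node ANZ: AZ={A,T} ∩ N={A} → {A} (+0)
site 2, node EO: E={T} ∪ O={G} → {G,T} (+1)
site 2, node JQ: J={C} ∪ Q={G} → {C,G} (+1)
site 2, node EJOQ: EO={G,T} ∩ JQ={C,G} → {G} (+0)
site 2, node AEJNOQZ: ANZ={A} ∪ EJOQ={G} → {A,G} (+1)
site 3, node AZ: A={G} ∪ Z={C} → {C,G} (+1)
site 3, node ANZ: AZ={C,G} ∩ N={C} → {C} (+0)
site 3, node EO: E={A} ∪ O={T} → {A,T} (+1)
site 3, node JQ: J={A} ∪ Q={T} → {A,T} (+1)
site 3, node EJOQ: EO={A,T} ∩ JQ={A,T} → {A,T} (+0)
site 3, node AEJNOQZ: ANZ={C} ∪ EJOQ={A,T} → {A,C,T} (+1)
site 4, node AZ: A={T} ∪ Z={C} → {C,T} (+1)
site 4, node ANZ: AZ={C,T} ∪ N={A} → {A,C,T} (+1)
site 4, node EO: E={C} ∪ O={G} → {C,G} (+1)
site 4, node JQ: J={T} ∪ Q={C} → {C,T} (+1)
site 4, node EJOQ: EO={C,G} ∩ JQ={C,T} → {C} (+0)
site 4, node AEJNOQZ: ANZ={A,C,T} ∩ EJOQ={C} → {C} (+0)
site 5, node AZ: A={C} ∩ Z={C} → {C} (+0)
site 5, node ANZ: AZ={C} ∪ N={T} → {C,T} (+1)
site 5, node EO: E={A} ∪ O={G} → {A,G} (+1)
site 5, node JQ: J={T} ∪ Q={A} → {A,T} (+1)
site 5, node EJOQ: EO={A,G} ∩ JQ={A,T} → {A} (+0)
site 5, node AEJNOQZ: ANZ={C,T} ∪ EJOQ={A} → {A,C,T} (+1)
site 6, node AZ: A={A} ∩ Z={A} → {A} (+0)
site 6, node ANZ: AZ={A} ∩ N={A} → {A} (+0)
site 6, node EO: E={G} ∪ O={C} → {C,G} (+1)
site 6, node JQ: J={A} ∪ Q={G} → {A,G} (+1)
site 6, node EJOQ: EO={C,G} ∩ JQ={A,G} → {G} (+0)
site 6, node AEJNOQZ: ANZ={A} ∪ EJOQ={G} → {A,G} (+1)
per-site changes: [4, 3, 4, 4, 4, 4, 3]; total = 26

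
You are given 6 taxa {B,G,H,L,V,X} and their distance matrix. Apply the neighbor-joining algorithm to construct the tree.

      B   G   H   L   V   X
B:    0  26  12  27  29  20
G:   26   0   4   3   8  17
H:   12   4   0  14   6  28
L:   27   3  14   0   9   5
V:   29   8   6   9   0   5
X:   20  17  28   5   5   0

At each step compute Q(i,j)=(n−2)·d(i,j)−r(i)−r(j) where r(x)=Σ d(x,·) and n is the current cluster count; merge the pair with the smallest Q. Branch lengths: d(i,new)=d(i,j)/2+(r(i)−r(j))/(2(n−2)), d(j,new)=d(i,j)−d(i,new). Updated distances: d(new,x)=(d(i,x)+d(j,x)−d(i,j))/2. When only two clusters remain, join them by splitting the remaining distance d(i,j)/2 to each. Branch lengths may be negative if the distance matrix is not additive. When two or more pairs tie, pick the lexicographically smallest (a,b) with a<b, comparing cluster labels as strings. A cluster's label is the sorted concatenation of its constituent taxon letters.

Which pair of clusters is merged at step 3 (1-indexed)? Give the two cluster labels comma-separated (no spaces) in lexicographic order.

step 1: merge (B,H) at d=12, Q=-130; branch lengths B→49/4, H→-1/4; new cluster BH
  updated: d(BH,G)=9, d(BH,L)=29/2, d(BH,V)=23/2, d(BH,X)=18
step 2: merge (V,X) at d=5, Q=-127/2; branch lengths V→7/12, X→53/12; new cluster VX
  updated: d(BH,VX)=49/4, d(G,VX)=10, d(L,VX)=9/2
step 3: merge (BH,G) at d=9, Q=-159/4; branch lengths BH→127/16, G→17/16; new cluster BGH
  updated: d(BGH,L)=17/4, d(BGH,VX)=53/8
step 4: merge (BGH,L) at d=17/4, Q=-123/8; branch lengths BGH→51/16, L→17/16; new cluster BGHL
  updated: d(BGHL,VX)=55/16
step 5: merge (BGHL,VX) at d=55/16; branch lengths BGHL→55/32, VX→55/32; new cluster BGHLVX
final tree: ((((B:49/4,H:-1/4):127/16,G:17/16):51/16,L:17/16):55/32,(V:7/12,X:53/12):55/32)
total length: 539/16

BH,G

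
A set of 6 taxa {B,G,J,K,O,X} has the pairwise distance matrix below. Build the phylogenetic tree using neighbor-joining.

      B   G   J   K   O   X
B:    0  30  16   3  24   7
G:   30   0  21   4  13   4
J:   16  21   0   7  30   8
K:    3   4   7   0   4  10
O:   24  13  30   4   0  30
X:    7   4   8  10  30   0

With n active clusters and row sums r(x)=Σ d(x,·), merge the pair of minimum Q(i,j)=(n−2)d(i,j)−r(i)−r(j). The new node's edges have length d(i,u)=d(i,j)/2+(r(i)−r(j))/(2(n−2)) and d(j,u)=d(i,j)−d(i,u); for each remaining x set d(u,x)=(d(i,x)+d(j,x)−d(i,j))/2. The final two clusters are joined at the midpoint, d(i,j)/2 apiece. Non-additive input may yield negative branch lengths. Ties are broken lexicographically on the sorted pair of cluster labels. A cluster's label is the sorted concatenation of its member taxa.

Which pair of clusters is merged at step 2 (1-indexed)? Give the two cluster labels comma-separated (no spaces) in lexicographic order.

iteration 1: select G,O (d=13, Q=-121); attach at lengths (23/8, 81/8); label the merged cluster GO
  updated: d(B,GO)=41/2, d(GO,J)=19, d(GO,K)=-5/2, d(GO,X)=21/2
iteration 2: select GO,K (d=-5/2, Q=-145/2); attach at lengths (15/4, -25/4); label the merged cluster GKO
  updated: d(B,GKO)=13, d(GKO,J)=57/4, d(GKO,X)=23/2
iteration 3: select B,GKO (d=13, Q=-195/4); attach at lengths (93/16, 115/16); label the merged cluster BGKO
  updated: d(BGKO,J)=69/8, d(BGKO,X)=11/4
iteration 4: select BGKO,J (d=69/8, Q=-155/8); attach at lengths (27/16, 111/16); label the merged cluster BGJKO
  updated: d(BGJKO,X)=17/16
iteration 5: select BGJKO,X (d=17/16); attach at lengths (17/32, 17/32); label the merged cluster BGJKOX
final tree: (((B:93/16,((G:23/8,O:81/8):15/4,K:-25/4):115/16):27/16,J:111/16):17/32,X:17/32)
total length: 531/16

GO,K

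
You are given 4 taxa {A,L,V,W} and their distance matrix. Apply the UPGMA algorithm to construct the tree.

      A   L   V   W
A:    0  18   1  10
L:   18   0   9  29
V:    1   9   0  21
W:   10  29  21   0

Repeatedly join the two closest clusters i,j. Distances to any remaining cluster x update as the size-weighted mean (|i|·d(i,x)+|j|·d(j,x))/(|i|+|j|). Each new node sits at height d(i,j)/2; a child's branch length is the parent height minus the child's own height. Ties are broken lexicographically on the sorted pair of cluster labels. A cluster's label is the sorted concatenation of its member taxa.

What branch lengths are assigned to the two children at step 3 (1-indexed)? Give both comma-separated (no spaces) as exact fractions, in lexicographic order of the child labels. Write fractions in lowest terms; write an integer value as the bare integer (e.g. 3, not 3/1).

1. join A+V (d=1) ⇒ AV; edges |A|=1/2, |V|=1/2
  updated: d(AV,L)=27/2, d(AV,W)=31/2
2. join AV+L (d=27/2) ⇒ ALV; edges |AV|=25/4, |L|=27/4
  updated: d(ALV,W)=20
3. join ALV+W (d=20) ⇒ ALVW; edges |ALV|=13/4, |W|=10
final tree: (((A:1/2,V:1/2):25/4,L:27/4):13/4,W:10)
total length: 109/4

13/4,10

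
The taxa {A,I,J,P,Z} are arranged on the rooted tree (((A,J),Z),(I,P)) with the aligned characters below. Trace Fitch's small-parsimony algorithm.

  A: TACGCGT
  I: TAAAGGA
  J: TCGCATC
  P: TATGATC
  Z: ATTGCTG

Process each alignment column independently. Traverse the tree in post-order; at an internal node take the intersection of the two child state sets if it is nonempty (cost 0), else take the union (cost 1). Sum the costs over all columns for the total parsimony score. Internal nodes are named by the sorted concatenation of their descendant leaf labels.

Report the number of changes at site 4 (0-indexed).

site 0, node AJ: A={T} ∩ J={T} → {T} (+0)
site 0, node AJZ: AJ={T} ∪ Z={A} → {A,T} (+1)
site 0, node IP: I={T} ∩ P={T} → {T} (+0)
site 0, node AIJPZ: AJZ={A,T} ∩ IP={T} → {T} (+0)
site 1, node AJ: A={A} ∪ J={C} → {A,C} (+1)
site 1, node AJZ: AJ={A,C} ∪ Z={T} → {A,C,T} (+1)
site 1, node IP: I={A} ∩ P={A} → {A} (+0)
site 1, node AIJPZ: AJZ={A,C,T} ∩ IP={A} → {A} (+0)
site 2, node AJ: A={C} ∪ J={G} → {C,G} (+1)
site 2, node AJZ: AJ={C,G} ∪ Z={T} → {C,G,T} (+1)
site 2, node IP: I={A} ∪ P={T} → {A,T} (+1)
site 2, node AIJPZ: AJZ={C,G,T} ∩ IP={A,T} → {T} (+0)
site 3, node AJ: A={G} ∪ J={C} → {C,G} (+1)
site 3, node AJZ: AJ={C,G} ∩ Z={G} → {G} (+0)
site 3, node IP: I={A} ∪ P={G} → {A,G} (+1)
site 3, node AIJPZ: AJZ={G} ∩ IP={A,G} → {G} (+0)
site 4, node AJ: A={C} ∪ J={A} → {A,C} (+1)
site 4, node AJZ: AJ={A,C} ∩ Z={C} → {C} (+0)
site 4, node IP: I={G} ∪ P={A} → {A,G} (+1)
site 4, node AIJPZ: AJZ={C} ∪ IP={A,G} → {A,C,G} (+1)
site 5, node AJ: A={G} ∪ J={T} → {G,T} (+1)
site 5, node AJZ: AJ={G,T} ∩ Z={T} → {T} (+0)
site 5, node IP: I={G} ∪ P={T} → {G,T} (+1)
site 5, node AIJPZ: AJZ={T} ∩ IP={G,T} → {T} (+0)
site 6, node AJ: A={T} ∪ J={C} → {C,T} (+1)
site 6, node AJZ: AJ={C,T} ∪ Z={G} → {C,G,T} (+1)
site 6, node IP: I={A} ∪ P={C} → {A,C} (+1)
site 6, node AIJPZ: AJZ={C,G,T} ∩ IP={A,C} → {C} (+0)
per-site changes: [1, 2, 3, 2, 3, 2, 3]; total = 16

3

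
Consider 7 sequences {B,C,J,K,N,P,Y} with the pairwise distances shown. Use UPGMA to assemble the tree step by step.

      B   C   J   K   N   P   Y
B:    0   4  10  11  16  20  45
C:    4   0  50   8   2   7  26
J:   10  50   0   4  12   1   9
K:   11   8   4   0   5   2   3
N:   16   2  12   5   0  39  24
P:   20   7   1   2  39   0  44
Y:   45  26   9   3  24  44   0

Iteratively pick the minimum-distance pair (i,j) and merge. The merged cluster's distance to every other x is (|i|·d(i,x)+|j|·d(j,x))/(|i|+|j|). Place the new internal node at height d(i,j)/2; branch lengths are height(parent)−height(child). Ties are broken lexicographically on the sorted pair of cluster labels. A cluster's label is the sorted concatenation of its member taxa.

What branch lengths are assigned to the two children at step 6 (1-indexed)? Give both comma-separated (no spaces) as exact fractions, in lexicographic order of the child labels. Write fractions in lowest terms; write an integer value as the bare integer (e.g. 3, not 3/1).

43/12,151/12

1. join J+P (d=1) ⇒ JP; edges |J|=1/2, |P|=1/2
  updated: d(B,JP)=15, d(C,JP)=57/2, d(JP,K)=3, d(JP,N)=51/2, d(JP,Y)=53/2
2. join C+N (d=2) ⇒ CN; edges |C|=1, |N|=1
  updated: d(B,CN)=10, d(CN,JP)=27, d(CN,K)=13/2, d(CN,Y)=25
3. join JP+K (d=3) ⇒ JKP; edges |JP|=1, |K|=3/2
  updated: d(B,JKP)=41/3, d(CN,JKP)=121/6, d(JKP,Y)=56/3
4. join B+CN (d=10) ⇒ BCN; edges |B|=5, |CN|=4
  updated: d(BCN,JKP)=18, d(BCN,Y)=95/3
5. join BCN+JKP (d=18) ⇒ BCJKNP; edges |BCN|=4, |JKP|=15/2
  updated: d(BCJKNP,Y)=151/6
6. join BCJKNP+Y (d=151/6) ⇒ BCJKNPY; edges |BCJKNP|=43/12, |Y|=151/12
final tree: (((B:5,(C:1,N:1):4):4,((J:1/2,P:1/2):1,K:3/2):15/2):43/12,Y:151/12)
total length: 253/6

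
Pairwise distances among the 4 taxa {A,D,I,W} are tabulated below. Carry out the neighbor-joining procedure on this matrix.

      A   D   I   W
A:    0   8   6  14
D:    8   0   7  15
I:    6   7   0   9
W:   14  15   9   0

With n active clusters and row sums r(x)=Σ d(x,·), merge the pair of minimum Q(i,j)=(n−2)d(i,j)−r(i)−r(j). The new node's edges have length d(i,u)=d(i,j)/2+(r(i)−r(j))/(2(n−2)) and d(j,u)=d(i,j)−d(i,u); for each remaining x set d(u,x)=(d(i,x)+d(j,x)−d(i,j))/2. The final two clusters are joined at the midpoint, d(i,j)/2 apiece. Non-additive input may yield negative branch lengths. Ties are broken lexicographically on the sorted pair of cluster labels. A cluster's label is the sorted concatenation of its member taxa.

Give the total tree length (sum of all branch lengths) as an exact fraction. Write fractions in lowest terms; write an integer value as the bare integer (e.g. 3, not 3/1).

19

iteration 1: select A,D (d=8, Q=-42); attach at lengths (7/2, 9/2); label the merged cluster AD
  updated: d(AD,I)=5/2, d(AD,W)=21/2
iteration 2: select AD,I (d=5/2, Q=-22); attach at lengths (2, 1/2); label the merged cluster ADI
  updated: d(ADI,W)=17/2
iteration 3: select ADI,W (d=17/2); attach at lengths (17/4, 17/4); label the merged cluster ADIW
final tree: (((A:7/2,D:9/2):2,I:1/2):17/4,W:17/4)
total length: 19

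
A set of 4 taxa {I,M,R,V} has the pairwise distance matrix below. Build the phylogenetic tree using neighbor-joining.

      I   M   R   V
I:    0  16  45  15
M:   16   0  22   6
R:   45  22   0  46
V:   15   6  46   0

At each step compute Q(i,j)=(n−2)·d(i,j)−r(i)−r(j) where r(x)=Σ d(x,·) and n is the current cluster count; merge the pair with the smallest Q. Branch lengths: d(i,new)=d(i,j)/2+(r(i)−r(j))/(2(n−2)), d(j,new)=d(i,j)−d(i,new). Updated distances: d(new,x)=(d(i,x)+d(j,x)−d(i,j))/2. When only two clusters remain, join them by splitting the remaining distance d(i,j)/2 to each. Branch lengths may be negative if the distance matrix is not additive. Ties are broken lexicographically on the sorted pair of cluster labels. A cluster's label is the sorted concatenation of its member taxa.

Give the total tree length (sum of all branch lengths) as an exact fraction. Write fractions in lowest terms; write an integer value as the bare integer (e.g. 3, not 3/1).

1. join I+V (d=15, Q=-113) ⇒ IV; edges |I|=39/4, |V|=21/4
  updated: d(IV,M)=7/2, d(IV,R)=38
2. join IV+M (d=7/2, Q=-127/2) ⇒ IMV; edges |IV|=39/4, |M|=-25/4
  updated: d(IMV,R)=113/4
3. join IMV+R (d=113/4) ⇒ IMRV; edges |IMV|=113/8, |R|=113/8
final tree: (((I:39/4,V:21/4):39/4,M:-25/4):113/8,R:113/8)
total length: 187/4

187/4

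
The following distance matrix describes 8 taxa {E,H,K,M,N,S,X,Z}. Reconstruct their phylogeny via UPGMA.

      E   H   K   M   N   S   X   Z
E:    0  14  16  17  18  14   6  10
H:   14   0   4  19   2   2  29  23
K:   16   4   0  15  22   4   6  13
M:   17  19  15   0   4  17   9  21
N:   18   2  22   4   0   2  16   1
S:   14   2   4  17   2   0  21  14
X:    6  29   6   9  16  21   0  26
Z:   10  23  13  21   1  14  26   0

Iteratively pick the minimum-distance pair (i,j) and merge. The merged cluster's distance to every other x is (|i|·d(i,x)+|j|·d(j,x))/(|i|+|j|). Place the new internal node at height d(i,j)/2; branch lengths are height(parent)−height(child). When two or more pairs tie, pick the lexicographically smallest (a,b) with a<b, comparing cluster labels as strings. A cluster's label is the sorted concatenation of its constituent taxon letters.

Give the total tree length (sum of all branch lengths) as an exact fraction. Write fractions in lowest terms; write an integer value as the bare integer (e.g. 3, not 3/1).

1301/36

1. join N+Z (d=1) ⇒ NZ; edges |N|=1/2, |Z|=1/2
  updated: d(E,NZ)=14, d(H,NZ)=25/2, d(K,NZ)=35/2, d(M,NZ)=25/2, d(NZ,S)=8, d(NZ,X)=21
2. join H+S (d=2) ⇒ HS; edges |H|=1, |S|=1
  updated: d(E,HS)=14, d(HS,K)=4, d(HS,M)=18, d(HS,NZ)=41/4, d(HS,X)=25
3. join HS+K (d=4) ⇒ HKS; edges |HS|=1, |K|=2
  updated: d(E,HKS)=44/3, d(HKS,M)=17, d(HKS,NZ)=38/3, d(HKS,X)=56/3
4. join E+X (d=6) ⇒ EX; edges |E|=3, |X|=3
  updated: d(EX,HKS)=50/3, d(EX,M)=13, d(EX,NZ)=35/2
5. join M+NZ (d=25/2) ⇒ MNZ; edges |M|=25/4, |NZ|=23/4
  updated: d(EX,MNZ)=16, d(HKS,MNZ)=127/9
6. join HKS+MNZ (d=127/9) ⇒ HKMNSZ; edges |HKS|=91/18, |MNZ|=29/36
  updated: d(EX,HKMNSZ)=49/3
7. join EX+HKMNSZ (d=49/3) ⇒ EHKMNSXZ; edges |EX|=31/6, |HKMNSZ|=10/9
final tree: ((E:3,X:3):31/6,(((H:1,S:1):1,K:2):91/18,(M:25/4,(N:1/2,Z:1/2):23/4):29/36):10/9)
total length: 1301/36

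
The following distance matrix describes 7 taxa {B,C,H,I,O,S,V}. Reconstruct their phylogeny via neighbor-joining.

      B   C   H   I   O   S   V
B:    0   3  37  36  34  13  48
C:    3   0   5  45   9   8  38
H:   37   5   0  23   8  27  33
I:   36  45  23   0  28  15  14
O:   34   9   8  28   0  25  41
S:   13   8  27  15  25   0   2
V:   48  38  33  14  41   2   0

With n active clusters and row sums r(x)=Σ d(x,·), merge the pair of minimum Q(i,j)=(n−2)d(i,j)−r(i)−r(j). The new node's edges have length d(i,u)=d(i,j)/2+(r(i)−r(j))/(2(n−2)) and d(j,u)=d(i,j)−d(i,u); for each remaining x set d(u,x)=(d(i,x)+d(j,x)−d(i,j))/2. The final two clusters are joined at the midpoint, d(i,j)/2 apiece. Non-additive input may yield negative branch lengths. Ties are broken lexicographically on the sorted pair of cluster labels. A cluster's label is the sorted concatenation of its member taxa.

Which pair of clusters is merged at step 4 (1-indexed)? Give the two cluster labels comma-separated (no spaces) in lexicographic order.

BC,ISV

step 1: merge (I,V) at d=14, Q=-267; branch lengths I→11/2, V→17/2; new cluster IV
  updated: d(B,IV)=35, d(C,IV)=69/2, d(H,IV)=21, d(IV,O)=55/2, d(IV,S)=3/2
step 2: merge (IV,S) at d=3/2, Q=-188; branch lengths IV→51/8, S→-39/8; new cluster ISV
  updated: d(B,ISV)=93/4, d(C,ISV)=41/2, d(H,ISV)=93/4, d(ISV,O)=51/2
step 3: merge (B,C) at d=3, Q=-503/4; branch lengths B→275/24, C→-203/24; new cluster BC
  updated: d(BC,H)=39/2, d(BC,ISV)=163/8, d(BC,O)=20
step 4: merge (BC,ISV) at d=163/8, Q=-353/4; branch lengths BC→63/8, ISV→25/2; new cluster BCISV
  updated: d(BCISV,H)=179/16, d(BCISV,O)=201/16
step 5: merge (BCISV,H) at d=179/16, Q=-127/4; branch lengths BCISV→63/8, H→53/16; new cluster BCHISV
  updated: d(BCHISV,O)=75/16
step 6: merge (BCHISV,O) at d=75/16; branch lengths BCHISV→75/32, O→75/32; new cluster BCHIOSV
final tree: ((((B:275/24,C:-203/24):63/8,((I:11/2,V:17/2):51/8,S:-39/8):25/2):63/8,H:53/16):75/32,O:75/32)
total length: 219/4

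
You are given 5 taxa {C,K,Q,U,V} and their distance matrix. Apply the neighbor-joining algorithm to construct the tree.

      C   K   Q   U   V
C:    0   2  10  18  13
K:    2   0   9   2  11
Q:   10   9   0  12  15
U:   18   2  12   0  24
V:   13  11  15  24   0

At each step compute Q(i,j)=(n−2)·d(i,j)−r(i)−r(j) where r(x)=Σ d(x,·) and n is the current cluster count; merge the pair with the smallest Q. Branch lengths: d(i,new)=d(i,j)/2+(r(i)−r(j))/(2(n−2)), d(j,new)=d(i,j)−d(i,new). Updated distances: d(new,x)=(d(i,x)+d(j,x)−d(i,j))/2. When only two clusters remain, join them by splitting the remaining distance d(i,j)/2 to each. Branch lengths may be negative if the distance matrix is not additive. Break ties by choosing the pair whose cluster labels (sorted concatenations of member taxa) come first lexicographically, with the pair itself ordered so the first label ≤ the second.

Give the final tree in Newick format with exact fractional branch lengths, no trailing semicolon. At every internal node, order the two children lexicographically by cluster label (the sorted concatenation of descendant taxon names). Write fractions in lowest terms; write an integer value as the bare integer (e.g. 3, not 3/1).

iteration 1: select K,U (d=2, Q=-74); attach at lengths (-13/3, 19/3); label the merged cluster KU
  updated: d(C,KU)=9, d(KU,Q)=19/2, d(KU,V)=33/2
iteration 2: select C,V (d=13, Q=-101/2); attach at lengths (27/8, 77/8); label the merged cluster CV
  updated: d(CV,KU)=25/4, d(CV,Q)=6
iteration 3: select CV,KU (d=25/4, Q=-87/4); attach at lengths (11/8, 39/8); label the merged cluster CKUV
  updated: d(CKUV,Q)=37/8
iteration 4: select CKUV,Q (d=37/8); attach at lengths (37/16, 37/16); label the merged cluster CKQUV
final tree: (((C:27/8,V:77/8):11/8,(K:-13/3,U:19/3):39/8):37/16,Q:37/16)
total length: 207/8

(((C:27/8,V:77/8):11/8,(K:-13/3,U:19/3):39/8):37/16,Q:37/16)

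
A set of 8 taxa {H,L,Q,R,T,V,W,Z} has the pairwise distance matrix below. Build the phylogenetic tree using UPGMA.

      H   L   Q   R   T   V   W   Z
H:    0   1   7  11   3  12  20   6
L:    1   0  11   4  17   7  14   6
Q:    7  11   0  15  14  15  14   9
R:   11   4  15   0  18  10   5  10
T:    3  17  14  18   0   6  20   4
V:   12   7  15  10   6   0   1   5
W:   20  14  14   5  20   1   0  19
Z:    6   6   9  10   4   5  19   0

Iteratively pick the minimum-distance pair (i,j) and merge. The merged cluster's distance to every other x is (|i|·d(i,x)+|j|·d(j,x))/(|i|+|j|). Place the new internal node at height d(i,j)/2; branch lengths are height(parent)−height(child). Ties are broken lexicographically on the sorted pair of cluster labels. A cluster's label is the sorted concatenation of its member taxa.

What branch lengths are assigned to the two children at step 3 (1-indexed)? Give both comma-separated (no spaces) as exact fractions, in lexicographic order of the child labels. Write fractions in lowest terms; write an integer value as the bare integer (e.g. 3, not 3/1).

2,2

step 1: merge (H,L) at d=1; branch lengths H→1/2, L→1/2; new cluster HL
  updated: d(HL,Q)=9, d(HL,R)=15/2, d(HL,T)=10, d(HL,V)=19/2, d(HL,W)=17, d(HL,Z)=6
step 2: merge (V,W) at d=1; branch lengths V→1/2, W→1/2; new cluster VW
  updated: d(HL,VW)=53/4, d(Q,VW)=29/2, d(R,VW)=15/2, d(T,VW)=13, d(VW,Z)=12
step 3: merge (T,Z) at d=4; branch lengths T→2, Z→2; new cluster TZ
  updated: d(HL,TZ)=8, d(Q,TZ)=23/2, d(R,TZ)=14, d(TZ,VW)=25/2
step 4: merge (HL,R) at d=15/2; branch lengths HL→13/4, R→15/4; new cluster HLR
  updated: d(HLR,Q)=11, d(HLR,TZ)=10, d(HLR,VW)=34/3
step 5: merge (HLR,TZ) at d=10; branch lengths HLR→5/4, TZ→3; new cluster HLRTZ
  updated: d(HLRTZ,Q)=56/5, d(HLRTZ,VW)=59/5
step 6: merge (HLRTZ,Q) at d=56/5; branch lengths HLRTZ→3/5, Q→28/5; new cluster HLQRTZ
  updated: d(HLQRTZ,VW)=49/4
step 7: merge (HLQRTZ,VW) at d=49/4; branch lengths HLQRTZ→21/40, VW→45/8; new cluster HLQRTVWZ
final tree: (((((H:1/2,L:1/2):13/4,R:15/4):5/4,(T:2,Z:2):3):3/5,Q:28/5):21/40,(V:1/2,W:1/2):45/8)
total length: 148/5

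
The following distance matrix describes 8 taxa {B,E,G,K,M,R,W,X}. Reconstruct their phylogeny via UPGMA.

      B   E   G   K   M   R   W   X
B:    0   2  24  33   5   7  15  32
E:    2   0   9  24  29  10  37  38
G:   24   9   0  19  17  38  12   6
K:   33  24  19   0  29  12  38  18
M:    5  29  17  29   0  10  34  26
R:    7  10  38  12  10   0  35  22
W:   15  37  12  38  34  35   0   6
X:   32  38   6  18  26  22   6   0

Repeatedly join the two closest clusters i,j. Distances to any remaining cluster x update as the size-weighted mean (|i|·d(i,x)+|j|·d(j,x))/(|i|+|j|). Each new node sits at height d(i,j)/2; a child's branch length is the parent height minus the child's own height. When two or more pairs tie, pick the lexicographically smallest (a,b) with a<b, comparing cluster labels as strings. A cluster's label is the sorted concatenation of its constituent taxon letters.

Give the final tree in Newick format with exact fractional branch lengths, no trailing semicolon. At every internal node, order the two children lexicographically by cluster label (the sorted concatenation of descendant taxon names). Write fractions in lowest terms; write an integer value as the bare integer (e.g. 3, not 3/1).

1. join B+E (d=2) ⇒ BE; edges |B|=1, |E|=1
  updated: d(BE,G)=33/2, d(BE,K)=57/2, d(BE,M)=17, d(BE,R)=17/2, d(BE,W)=26, d(BE,X)=35
2. join G+X (d=6) ⇒ GX; edges |G|=3, |X|=3
  updated: d(BE,GX)=103/4, d(GX,K)=37/2, d(GX,M)=43/2, d(GX,R)=30, d(GX,W)=9
3. join BE+R (d=17/2) ⇒ BER; edges |BE|=13/4, |R|=17/4
  updated: d(BER,GX)=163/6, d(BER,K)=23, d(BER,M)=44/3, d(BER,W)=29
4. join GX+W (d=9) ⇒ GWX; edges |GX|=3/2, |W|=9/2
  updated: d(BER,GWX)=250/9, d(GWX,K)=25, d(GWX,M)=77/3
5. join BER+M (d=44/3) ⇒ BEMR; edges |BER|=37/12, |M|=22/3
  updated: d(BEMR,GWX)=109/4, d(BEMR,K)=49/2
6. join BEMR+K (d=49/2) ⇒ BEKMR; edges |BEMR|=59/12, |K|=49/4
  updated: d(BEKMR,GWX)=134/5
7. join BEKMR+GWX (d=134/5) ⇒ BEGKMRWX; edges |BEKMR|=23/20, |GWX|=89/10
final tree: (((((B:1,E:1):13/4,R:17/4):37/12,M:22/3):59/12,K:49/4):23/20,((G:3,X:3):3/2,W:9/2):89/10)
total length: 887/15

(((((B:1,E:1):13/4,R:17/4):37/12,M:22/3):59/12,K:49/4):23/20,((G:3,X:3):3/2,W:9/2):89/10)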